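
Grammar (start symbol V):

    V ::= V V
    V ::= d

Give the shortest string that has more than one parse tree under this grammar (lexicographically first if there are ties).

length 1: no string has ≥2 trees
length 2: no string has ≥2 trees
length 3: d d d has 2 parse trees

Two derivations of d d d:
  V ⇒ V V ⇒ V V V ⇒ d V V ⇒ d d V ⇒ d d d
  V ⇒ V V ⇒ d V ⇒ d V V ⇒ d d V ⇒ d d d

d d d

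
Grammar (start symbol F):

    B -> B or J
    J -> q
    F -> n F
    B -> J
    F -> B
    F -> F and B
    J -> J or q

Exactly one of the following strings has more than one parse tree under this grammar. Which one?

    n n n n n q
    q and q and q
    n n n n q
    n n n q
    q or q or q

q or q or q

n n n n n q: 1 tree
q and q and q: 1 tree
n n n n q: 1 tree
n n n q: 1 tree
q or q or q: 4 trees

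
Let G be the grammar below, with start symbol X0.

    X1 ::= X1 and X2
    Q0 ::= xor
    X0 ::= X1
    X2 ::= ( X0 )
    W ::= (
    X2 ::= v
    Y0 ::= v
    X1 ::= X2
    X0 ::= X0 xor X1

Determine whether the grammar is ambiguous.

Only X0, X1, X2 are reachable from X0; ignoring the rest: This is a standard precedence ladder (X0 over X1 over X2), with each level left-recursive on its own operator ('xor' at X0, 'and' at X1). That structure is LR(1), hence unambiguous.

Unambiguous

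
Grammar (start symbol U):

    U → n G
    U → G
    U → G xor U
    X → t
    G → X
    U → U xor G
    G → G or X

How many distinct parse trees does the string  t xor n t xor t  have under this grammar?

2

Parse trees for t xor n t xor t:
  [U [G [X t]] xor [U [U n [G [X t]]] xor [G [X t]]]]
  [U [U [G [X t]] xor [U n [G [X t]]]] xor [G [X t]]]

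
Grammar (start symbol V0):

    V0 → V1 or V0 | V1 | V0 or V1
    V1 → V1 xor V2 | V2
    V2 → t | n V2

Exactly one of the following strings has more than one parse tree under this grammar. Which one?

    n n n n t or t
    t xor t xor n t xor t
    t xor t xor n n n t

n n n n t or t: 2 trees
t xor t xor n t xor t: 1 tree
t xor t xor n n n t: 1 tree

n n n n t or t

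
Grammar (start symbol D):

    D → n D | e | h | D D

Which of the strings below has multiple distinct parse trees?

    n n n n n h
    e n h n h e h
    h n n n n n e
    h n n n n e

n n n n n h: 1 tree
e n h n h e h: 43 trees
h n n n n n e: 1 tree
h n n n n e: 1 tree

e n h n h e h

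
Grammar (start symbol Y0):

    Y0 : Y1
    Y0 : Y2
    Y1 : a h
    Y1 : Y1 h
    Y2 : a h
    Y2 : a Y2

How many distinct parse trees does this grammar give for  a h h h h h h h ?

Parse trees for a h h h h h h h:
  [Y0 [Y1 [Y1 [Y1 [Y1 [Y1 [Y1 [Y1 a h] h] h] h] h] h] h]]

1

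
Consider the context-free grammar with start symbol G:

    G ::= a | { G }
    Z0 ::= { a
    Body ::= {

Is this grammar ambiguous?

Only G is reachable from G; ignoring the rest: L(G) is { openⁿ atom closeⁿ : n ≥ 0 }. The bracket depth fixes n, and the derivation is forced at every step.

Unambiguous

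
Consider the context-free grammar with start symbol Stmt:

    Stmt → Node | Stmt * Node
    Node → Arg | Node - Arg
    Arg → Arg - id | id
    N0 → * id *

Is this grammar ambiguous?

Witness: id - id

Derivation 1: Stmt ⇒ Node ⇒ Arg ⇒ Arg - id ⇒ id - id
Derivation 2: Stmt ⇒ Node ⇒ Node - Arg ⇒ Arg - Arg ⇒ id - Arg ⇒ id - id

Two distinct leftmost derivations for the same string.

Ambiguous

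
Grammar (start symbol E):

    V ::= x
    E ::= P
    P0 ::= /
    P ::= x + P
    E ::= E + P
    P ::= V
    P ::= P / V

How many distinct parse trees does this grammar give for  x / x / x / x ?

1

Parse trees for x / x / x / x:
  [E [P [P [P [P [V x]] / [V x]] / [V x]] / [V x]]]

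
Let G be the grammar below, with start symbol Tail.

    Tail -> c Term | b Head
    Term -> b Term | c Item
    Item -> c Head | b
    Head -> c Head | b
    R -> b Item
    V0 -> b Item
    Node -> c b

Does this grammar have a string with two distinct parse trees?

Only Tail, Term, Item, Head are reachable from Tail; ignoring the rest: Each reachable nonterminal has at most one production per leading terminal, and all productions are right-linear; the derivation is determined token-by-token.

Unambiguous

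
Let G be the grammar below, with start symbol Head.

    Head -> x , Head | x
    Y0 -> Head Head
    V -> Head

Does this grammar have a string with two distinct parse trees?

(Y0, V are unreachable from Head, so their rules don't affect L(Head).) The reachable grammar is A → atom sep A | atom. Each atom is followed by either the separator (recurse) or end-of-string (stop) — no choice point.

Unambiguous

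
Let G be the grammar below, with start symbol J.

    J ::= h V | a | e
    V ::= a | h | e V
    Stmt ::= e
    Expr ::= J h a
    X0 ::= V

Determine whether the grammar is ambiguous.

Unambiguous

(Stmt, Expr, X0 are unreachable from J, so their rules don't affect L(J).) The reachable rules are right-linear with at most one rule per (nonterminal, next-terminal) pair. Each input token forces the next rule, so parsing is deterministic.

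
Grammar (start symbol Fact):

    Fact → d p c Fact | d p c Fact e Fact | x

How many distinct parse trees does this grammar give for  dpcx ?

Parse trees for dpcx:
  [Fact d p c [Fact x]]

1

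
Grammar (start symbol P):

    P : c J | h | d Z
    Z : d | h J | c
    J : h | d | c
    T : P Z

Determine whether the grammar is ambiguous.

Unambiguous

Only P, Z, J are reachable from P; ignoring the rest: Restricted to the reachable nonterminals, every rule has the form A → t or A → t B, and no two rules for the same A share a first terminal. The grammar encodes a DFA — one run per string.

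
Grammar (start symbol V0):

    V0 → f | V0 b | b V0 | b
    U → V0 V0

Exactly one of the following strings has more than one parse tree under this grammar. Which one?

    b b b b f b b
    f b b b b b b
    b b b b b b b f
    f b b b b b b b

b b b b f b b: 15 trees
f b b b b b b: 1 tree
b b b b b b b f: 1 tree
f b b b b b b b: 1 tree

b b b b f b b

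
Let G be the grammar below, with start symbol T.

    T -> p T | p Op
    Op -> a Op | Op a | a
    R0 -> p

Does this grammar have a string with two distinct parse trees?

Ambiguous

Witness: p a a

Derivation 1: T ⇒ p Op ⇒ p a Op ⇒ p a a
Derivation 2: T ⇒ p Op ⇒ p Op a ⇒ p a a

Two distinct leftmost derivations for the same string.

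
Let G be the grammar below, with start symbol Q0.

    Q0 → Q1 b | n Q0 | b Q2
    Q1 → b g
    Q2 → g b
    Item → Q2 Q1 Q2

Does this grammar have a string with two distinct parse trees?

Witness: b g b

Derivation 1: Q0 ⇒ Q1 b ⇒ b g b
Derivation 2: Q0 ⇒ b Q2 ⇒ b g b

Two distinct leftmost derivations for the same string.

Ambiguous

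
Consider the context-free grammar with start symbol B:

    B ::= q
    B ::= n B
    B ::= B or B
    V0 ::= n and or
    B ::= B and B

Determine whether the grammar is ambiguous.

Witness: n q and q

Derivation 1: B ⇒ n B ⇒ n B and B ⇒ n q and B ⇒ n q and q
Derivation 2: B ⇒ B and B ⇒ n B and B ⇒ n q and B ⇒ n q and q

Two distinct leftmost derivations for the same string.

Ambiguous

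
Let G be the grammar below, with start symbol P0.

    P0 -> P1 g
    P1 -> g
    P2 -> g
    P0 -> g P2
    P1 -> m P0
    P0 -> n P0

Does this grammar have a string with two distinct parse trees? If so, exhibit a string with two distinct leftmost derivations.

Witness: g g

Derivation 1: P0 ⇒ P1 g ⇒ g g
Derivation 2: P0 ⇒ g P2 ⇒ g g

Two distinct leftmost derivations for the same string.

Ambiguous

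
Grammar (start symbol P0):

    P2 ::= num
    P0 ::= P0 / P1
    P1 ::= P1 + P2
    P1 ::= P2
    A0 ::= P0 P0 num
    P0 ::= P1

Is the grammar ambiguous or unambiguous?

Unambiguous

Only P0, P1, P2 are reachable from P0; ignoring the rest: The grammar is stratified — P0 handles '/' (left-recursive), P1 handles '+', P2 atoms. Each operator has a fixed associativity and precedence level, so every string has one parse.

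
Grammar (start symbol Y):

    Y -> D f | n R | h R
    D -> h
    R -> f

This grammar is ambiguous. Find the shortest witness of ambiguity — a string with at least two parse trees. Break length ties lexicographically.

h f

length 2: h f has 2 parse trees

Two derivations of h f:
  Y ⇒ D f ⇒ h f
  Y ⇒ h R ⇒ h f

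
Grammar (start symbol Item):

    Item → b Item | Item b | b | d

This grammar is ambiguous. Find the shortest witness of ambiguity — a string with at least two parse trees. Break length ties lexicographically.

b b

length 1: no string has ≥2 trees
length 2: b b has 2 parse trees

Two derivations of b b:
  Item ⇒ b Item ⇒ b b
  Item ⇒ Item b ⇒ b b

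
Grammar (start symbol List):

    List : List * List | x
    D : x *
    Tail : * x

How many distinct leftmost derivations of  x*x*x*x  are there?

Parse trees for x*x*x*x:
  [List [List x] * [List [List x] * [List [List x] * [List x]]]]
  [List [List x] * [List [List [List x] * [List x]] * [List x]]]
  [List [List [List x] * [List x]] * [List [List x] * [List x]]]
  [List [List [List x] * [List [List x] * [List x]]] * [List x]]
  [List [List [List [List x] * [List x]] * [List x]] * [List x]]

5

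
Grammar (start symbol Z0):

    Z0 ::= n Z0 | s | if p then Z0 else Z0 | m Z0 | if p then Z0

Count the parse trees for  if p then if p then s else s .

2

Parse trees for if p then if p then s else s:
  [Z0 if p then [Z0 if p then [Z0 s]] else [Z0 s]]
  [Z0 if p then [Z0 if p then [Z0 s] else [Z0 s]]]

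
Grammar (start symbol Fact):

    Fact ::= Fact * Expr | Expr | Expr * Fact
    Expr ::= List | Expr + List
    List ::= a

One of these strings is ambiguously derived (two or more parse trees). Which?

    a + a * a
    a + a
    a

a + a * a

a + a * a: 2 trees
a + a: 1 tree
a: 1 tree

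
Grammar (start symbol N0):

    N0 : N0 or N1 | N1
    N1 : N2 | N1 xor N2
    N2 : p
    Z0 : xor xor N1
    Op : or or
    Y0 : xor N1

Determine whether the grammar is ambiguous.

Unambiguous

Only N0, N1, N2 are reachable from N0; ignoring the rest: This is a standard precedence ladder (N0 over N1 over N2), with each level left-recursive on its own operator ('or' at N0, 'xor' at N1). That structure is LR(1), hence unambiguous.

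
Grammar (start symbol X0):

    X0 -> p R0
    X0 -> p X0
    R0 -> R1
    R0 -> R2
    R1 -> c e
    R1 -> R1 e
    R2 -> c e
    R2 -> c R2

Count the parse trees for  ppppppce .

Parse trees for ppppppce:
  [X0 p [X0 p [X0 p [X0 p [X0 p [X0 p [R0 [R1 c e]]]]]]]]
  [X0 p [X0 p [X0 p [X0 p [X0 p [X0 p [R0 [R2 c e]]]]]]]]

2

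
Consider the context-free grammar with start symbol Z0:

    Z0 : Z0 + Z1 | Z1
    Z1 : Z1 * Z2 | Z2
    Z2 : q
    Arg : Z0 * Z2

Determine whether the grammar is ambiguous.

Only Z0, Z1, Z2 are reachable from Z0; ignoring the rest: This is a standard precedence ladder (Z0 over Z1 over Z2), with each level left-recursive on its own operator ('+' at Z0, '*' at Z1). That structure is LR(1), hence unambiguous.

Unambiguous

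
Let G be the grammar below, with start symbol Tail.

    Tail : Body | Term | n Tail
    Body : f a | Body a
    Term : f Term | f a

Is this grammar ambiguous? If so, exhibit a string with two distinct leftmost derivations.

Ambiguous

Witness: f a

Derivation 1: Tail ⇒ Body ⇒ f a
Derivation 2: Tail ⇒ Term ⇒ f a

Two distinct leftmost derivations for the same string.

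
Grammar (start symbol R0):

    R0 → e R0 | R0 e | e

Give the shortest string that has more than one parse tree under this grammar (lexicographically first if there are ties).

e e

length 1: no string has ≥2 trees
length 2: e e has 2 parse trees

Two derivations of e e:
  R0 ⇒ e R0 ⇒ e e
  R0 ⇒ R0 e ⇒ e e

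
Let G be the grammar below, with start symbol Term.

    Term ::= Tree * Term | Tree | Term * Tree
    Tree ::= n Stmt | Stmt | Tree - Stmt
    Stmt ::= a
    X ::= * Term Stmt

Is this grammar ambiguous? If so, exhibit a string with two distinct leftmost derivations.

Ambiguous

Witness: a * a

Derivation 1: Term ⇒ Tree * Term ⇒ Stmt * Term ⇒ a * Term ⇒ a * Tree ⇒ a * Stmt ⇒ a * a
Derivation 2: Term ⇒ Term * Tree ⇒ Tree * Tree ⇒ Stmt * Tree ⇒ a * Tree ⇒ a * Stmt ⇒ a * a

Two distinct leftmost derivations for the same string.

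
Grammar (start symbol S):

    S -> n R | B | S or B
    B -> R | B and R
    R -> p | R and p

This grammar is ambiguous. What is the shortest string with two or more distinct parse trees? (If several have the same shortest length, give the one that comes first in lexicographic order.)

length 1: no string has ≥2 trees
length 2: no string has ≥2 trees
length 3: p and p has 2 parse trees

Two derivations of p and p:
  S ⇒ B ⇒ R ⇒ R and p ⇒ p and p
  S ⇒ B ⇒ B and R ⇒ R and R ⇒ p and R ⇒ p and p

p and p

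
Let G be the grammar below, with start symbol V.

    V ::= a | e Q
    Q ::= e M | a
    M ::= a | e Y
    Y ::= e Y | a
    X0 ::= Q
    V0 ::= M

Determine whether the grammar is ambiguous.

(X0, V0 are unreachable from V, so their rules don't affect L(V).) Each reachable nonterminal has at most one production per leading terminal, and all productions are right-linear; the derivation is determined token-by-token.

Unambiguous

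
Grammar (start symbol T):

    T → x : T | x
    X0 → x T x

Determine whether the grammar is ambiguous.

Unambiguous

Only T is reachable from T; ignoring the rest: Right-recursive list with a separator: after each atom, whether the separator follows determines the rule. One parse per string.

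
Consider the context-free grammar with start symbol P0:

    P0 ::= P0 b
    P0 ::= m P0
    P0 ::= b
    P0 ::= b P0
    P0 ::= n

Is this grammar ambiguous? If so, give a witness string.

Ambiguous

Witness: b b

Derivation 1: P0 ⇒ P0 b ⇒ b b
Derivation 2: P0 ⇒ b P0 ⇒ b b

Two distinct leftmost derivations for the same string.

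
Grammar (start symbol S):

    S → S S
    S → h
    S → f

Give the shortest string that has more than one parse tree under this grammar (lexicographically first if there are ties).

f f f

length 1: no string has ≥2 trees
length 2: no string has ≥2 trees
length 3: f f f has 2 parse trees

Two derivations of f f f:
  S ⇒ S S ⇒ S S S ⇒ f S S ⇒ f f S ⇒ f f f
  S ⇒ S S ⇒ f S ⇒ f S S ⇒ f f S ⇒ f f f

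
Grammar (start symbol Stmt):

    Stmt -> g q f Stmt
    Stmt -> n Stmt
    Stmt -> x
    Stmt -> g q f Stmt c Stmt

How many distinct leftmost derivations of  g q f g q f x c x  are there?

2

Parse trees for g q f g q f x c x:
  [Stmt g q f [Stmt g q f [Stmt x] c [Stmt x]]]
  [Stmt g q f [Stmt g q f [Stmt x]] c [Stmt x]]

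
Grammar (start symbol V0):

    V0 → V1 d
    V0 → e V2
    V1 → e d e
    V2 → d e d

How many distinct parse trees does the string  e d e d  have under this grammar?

Parse trees for e d e d:
  [V0 [V1 e d e] d]
  [V0 e [V2 d e d]]

2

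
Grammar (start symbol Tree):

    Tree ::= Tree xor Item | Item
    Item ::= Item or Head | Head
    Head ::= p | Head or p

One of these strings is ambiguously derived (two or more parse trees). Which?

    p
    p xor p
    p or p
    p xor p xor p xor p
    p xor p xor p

p: 1 tree
p xor p: 1 tree
p or p: 2 trees
p xor p xor p xor p: 1 tree
p xor p xor p: 1 tree

p or p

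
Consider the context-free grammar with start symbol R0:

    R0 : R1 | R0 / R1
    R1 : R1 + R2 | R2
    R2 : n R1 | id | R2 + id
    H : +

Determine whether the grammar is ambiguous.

Ambiguous

Witness: id + id

Derivation 1: R0 ⇒ R1 ⇒ R1 + R2 ⇒ R2 + R2 ⇒ id + R2 ⇒ id + id
Derivation 2: R0 ⇒ R1 ⇒ R2 ⇒ R2 + id ⇒ id + id

Two distinct leftmost derivations for the same string.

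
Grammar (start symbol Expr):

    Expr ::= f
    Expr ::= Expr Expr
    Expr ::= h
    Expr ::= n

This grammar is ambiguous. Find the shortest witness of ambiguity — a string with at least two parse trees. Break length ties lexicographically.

length 1: no string has ≥2 trees
length 2: no string has ≥2 trees
length 3: f f f has 2 parse trees

Two derivations of f f f:
  Expr ⇒ Expr Expr ⇒ f Expr ⇒ f Expr Expr ⇒ f f Expr ⇒ f f f
  Expr ⇒ Expr Expr ⇒ Expr Expr Expr ⇒ f Expr Expr ⇒ f f Expr ⇒ f f f

f f f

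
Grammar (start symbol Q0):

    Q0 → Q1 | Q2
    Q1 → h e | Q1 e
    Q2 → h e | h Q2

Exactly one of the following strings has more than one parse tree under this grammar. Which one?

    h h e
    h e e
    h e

h h e: 1 tree
h e e: 1 tree
h e: 2 trees

h e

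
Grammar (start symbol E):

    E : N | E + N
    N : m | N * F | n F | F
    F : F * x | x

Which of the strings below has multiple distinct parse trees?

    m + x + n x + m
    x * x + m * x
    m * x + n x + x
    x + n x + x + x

m + x + n x + m: 1 tree
x * x + m * x: 2 trees
m * x + n x + x: 1 tree
x + n x + x + x: 1 tree

x * x + m * x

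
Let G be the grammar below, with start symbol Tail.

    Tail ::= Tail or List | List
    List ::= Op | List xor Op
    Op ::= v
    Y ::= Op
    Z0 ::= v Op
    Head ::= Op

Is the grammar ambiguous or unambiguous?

Unambiguous

(Y, Z0, Head are unreachable from Tail, so their rules don't affect L(Tail).) This is a standard precedence ladder (Tail over List over Op), with each level left-recursive on its own operator ('or' at Tail, 'xor' at List). That structure is LR(1), hence unambiguous.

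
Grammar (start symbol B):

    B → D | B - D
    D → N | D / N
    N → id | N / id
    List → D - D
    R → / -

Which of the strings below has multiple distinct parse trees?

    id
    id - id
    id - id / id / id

id: 1 tree
id - id: 1 tree
id - id / id / id: 4 trees

id - id / id / id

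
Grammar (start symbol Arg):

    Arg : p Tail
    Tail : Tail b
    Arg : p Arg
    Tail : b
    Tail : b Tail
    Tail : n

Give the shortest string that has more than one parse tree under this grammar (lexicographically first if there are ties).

length 2: no string has ≥2 trees
length 3: p b b has 2 parse trees

Two derivations of p b b:
  Arg ⇒ p Tail ⇒ p Tail b ⇒ p b b
  Arg ⇒ p Tail ⇒ p b Tail ⇒ p b b

p b b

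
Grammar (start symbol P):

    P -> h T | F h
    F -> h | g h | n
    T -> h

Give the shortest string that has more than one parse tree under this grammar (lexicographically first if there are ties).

length 2: h h has 2 parse trees

Two derivations of h h:
  P ⇒ h T ⇒ h h
  P ⇒ F h ⇒ h h

h h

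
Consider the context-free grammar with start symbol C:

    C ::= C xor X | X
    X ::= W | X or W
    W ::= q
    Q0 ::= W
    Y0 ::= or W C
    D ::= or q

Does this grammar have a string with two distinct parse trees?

Only C, X, W are reachable from C; ignoring the rest: The grammar is stratified — C handles 'xor' (left-recursive), X handles 'or', W atoms. Each operator has a fixed associativity and precedence level, so every string has one parse.

Unambiguous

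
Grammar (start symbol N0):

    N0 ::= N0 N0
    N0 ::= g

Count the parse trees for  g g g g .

5

Parse trees for g g g g:
  [N0 [N0 g] [N0 [N0 g] [N0 [N0 g] [N0 g]]]]
  [N0 [N0 g] [N0 [N0 [N0 g] [N0 g]] [N0 g]]]
  [N0 [N0 [N0 g] [N0 g]] [N0 [N0 g] [N0 g]]]
  [N0 [N0 [N0 g] [N0 [N0 g] [N0 g]]] [N0 g]]
  [N0 [N0 [N0 [N0 g] [N0 g]] [N0 g]] [N0 g]]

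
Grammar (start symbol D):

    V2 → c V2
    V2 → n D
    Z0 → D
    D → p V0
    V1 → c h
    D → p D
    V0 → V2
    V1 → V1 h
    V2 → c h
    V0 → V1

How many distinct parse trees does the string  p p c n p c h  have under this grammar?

Parse trees for p p c n p c h:
  [D p [D p [V0 [V2 c [V2 n [D p [V0 [V2 c h]]]]]]]]
  [D p [D p [V0 [V2 c [V2 n [D p [V0 [V1 c h]]]]]]]]

2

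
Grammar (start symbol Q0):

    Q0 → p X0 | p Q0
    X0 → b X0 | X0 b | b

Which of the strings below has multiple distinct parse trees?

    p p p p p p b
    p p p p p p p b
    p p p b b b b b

p p p p p p b: 1 tree
p p p p p p p b: 1 tree
p p p b b b b b: 16 trees

p p p b b b b b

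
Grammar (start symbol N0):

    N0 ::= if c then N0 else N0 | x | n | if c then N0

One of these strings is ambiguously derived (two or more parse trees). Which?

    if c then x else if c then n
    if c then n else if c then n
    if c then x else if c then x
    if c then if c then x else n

if c then x else if c then n: 1 tree
if c then n else if c then n: 1 tree
if c then x else if c then x: 1 tree
if c then if c then x else n: 2 trees

if c then if c then x else n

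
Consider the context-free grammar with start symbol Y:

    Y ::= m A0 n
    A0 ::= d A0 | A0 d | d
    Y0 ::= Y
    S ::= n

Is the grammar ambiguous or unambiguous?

Witness: m d d n

Derivation 1: Y ⇒ m A0 n ⇒ m d A0 n ⇒ m d d n
Derivation 2: Y ⇒ m A0 n ⇒ m A0 d n ⇒ m d d n

Two distinct leftmost derivations for the same string.

Ambiguous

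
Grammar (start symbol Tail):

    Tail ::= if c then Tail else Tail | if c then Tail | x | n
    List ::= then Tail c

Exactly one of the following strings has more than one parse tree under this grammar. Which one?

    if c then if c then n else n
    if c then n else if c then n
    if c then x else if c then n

if c then if c then n else n: 2 trees
if c then n else if c then n: 1 tree
if c then x else if c then n: 1 tree

if c then if c then n else n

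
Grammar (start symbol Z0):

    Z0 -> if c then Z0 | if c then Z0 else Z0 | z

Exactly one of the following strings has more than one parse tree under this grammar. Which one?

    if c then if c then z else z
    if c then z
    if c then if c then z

if c then if c then z else z: 2 trees
if c then z: 1 tree
if c then if c then z: 1 tree

if c then if c then z else z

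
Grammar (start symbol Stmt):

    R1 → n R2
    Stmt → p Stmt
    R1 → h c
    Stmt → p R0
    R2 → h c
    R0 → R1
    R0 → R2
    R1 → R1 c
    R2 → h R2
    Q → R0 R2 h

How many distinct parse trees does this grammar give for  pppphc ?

Parse trees for pppphc:
  [Stmt p [Stmt p [Stmt p [Stmt p [R0 [R1 h c]]]]]]
  [Stmt p [Stmt p [Stmt p [Stmt p [R0 [R2 h c]]]]]]

2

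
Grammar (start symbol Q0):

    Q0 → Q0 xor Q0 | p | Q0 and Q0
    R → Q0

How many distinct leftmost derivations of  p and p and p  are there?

2

Parse trees for p and p and p:
  [Q0 [Q0 p] and [Q0 [Q0 p] and [Q0 p]]]
  [Q0 [Q0 [Q0 p] and [Q0 p]] and [Q0 p]]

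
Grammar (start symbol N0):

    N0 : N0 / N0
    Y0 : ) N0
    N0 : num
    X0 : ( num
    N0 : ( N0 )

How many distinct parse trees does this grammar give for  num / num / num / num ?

Parse trees for num / num / num / num:
  [N0 [N0 num] / [N0 [N0 num] / [N0 [N0 num] / [N0 num]]]]
  [N0 [N0 num] / [N0 [N0 [N0 num] / [N0 num]] / [N0 num]]]
  [N0 [N0 [N0 num] / [N0 num]] / [N0 [N0 num] / [N0 num]]]
  [N0 [N0 [N0 num] / [N0 [N0 num] / [N0 num]]] / [N0 num]]
  [N0 [N0 [N0 [N0 num] / [N0 num]] / [N0 num]] / [N0 num]]

5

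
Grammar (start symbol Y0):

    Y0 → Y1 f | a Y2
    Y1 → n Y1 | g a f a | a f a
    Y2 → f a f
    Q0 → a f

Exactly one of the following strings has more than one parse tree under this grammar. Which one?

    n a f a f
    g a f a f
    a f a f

a f a f

n a f a f: 1 tree
g a f a f: 1 tree
a f a f: 2 trees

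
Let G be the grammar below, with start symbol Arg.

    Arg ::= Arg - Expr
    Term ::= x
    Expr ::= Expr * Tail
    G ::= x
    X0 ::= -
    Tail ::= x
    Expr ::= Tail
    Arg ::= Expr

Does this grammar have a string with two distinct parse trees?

Unambiguous

Only Arg, Expr, Tail are reachable from Arg; ignoring the rest: The grammar is stratified — Arg handles '-' (left-recursive), Expr handles '*', Tail atoms. Each operator has a fixed associativity and precedence level, so every string has one parse.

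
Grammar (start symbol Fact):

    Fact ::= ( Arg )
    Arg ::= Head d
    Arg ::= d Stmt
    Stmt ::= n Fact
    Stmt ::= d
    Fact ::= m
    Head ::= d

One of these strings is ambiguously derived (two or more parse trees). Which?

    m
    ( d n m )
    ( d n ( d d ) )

m: 1 tree
( d n m ): 1 tree
( d n ( d d ) ): 2 trees

( d n ( d d ) )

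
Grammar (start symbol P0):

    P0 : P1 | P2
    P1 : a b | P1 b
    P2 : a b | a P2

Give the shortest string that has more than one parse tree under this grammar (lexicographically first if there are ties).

length 2: a b has 2 parse trees

Two derivations of a b:
  P0 ⇒ P1 ⇒ a b
  P0 ⇒ P2 ⇒ a b

a b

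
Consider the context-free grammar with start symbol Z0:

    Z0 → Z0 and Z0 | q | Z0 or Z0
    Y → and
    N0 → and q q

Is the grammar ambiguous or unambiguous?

Ambiguous

Witness: q and q and q

Derivation 1: Z0 ⇒ Z0 and Z0 ⇒ Z0 and Z0 and Z0 ⇒ q and Z0 and Z0 ⇒ q and q and Z0 ⇒ q and q and q
Derivation 2: Z0 ⇒ Z0 and Z0 ⇒ q and Z0 ⇒ q and Z0 and Z0 ⇒ q and q and Z0 ⇒ q and q and q

Two distinct leftmost derivations for the same string.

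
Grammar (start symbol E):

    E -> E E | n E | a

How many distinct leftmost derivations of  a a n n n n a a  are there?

Parse trees for a a n n n n a a (showing first 6 of 13):
  [E [E a] [E [E a] [E [E n [E n [E n [E n [E a]]]]] [E a]]]]
  [E [E a] [E [E a] [E n [E [E n [E n [E n [E a]]]] [E a]]]]]
  [E [E a] [E [E a] [E n [E n [E [E n [E n [E a]]] [E a]]]]]]
  [E [E a] [E [E a] [E n [E n [E n [E [E n [E a]] [E a]]]]]]]
  [E [E a] [E [E a] [E n [E n [E n [E n [E [E a] [E a]]]]]]]]
  [E [E a] [E [E [E a] [E n [E n [E n [E n [E a]]]]]] [E a]]]

13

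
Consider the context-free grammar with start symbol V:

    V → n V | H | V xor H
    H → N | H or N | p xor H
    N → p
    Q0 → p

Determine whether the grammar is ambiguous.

Ambiguous

Witness: p xor p

Derivation 1: V ⇒ H ⇒ p xor H ⇒ p xor N ⇒ p xor p
Derivation 2: V ⇒ V xor H ⇒ H xor H ⇒ N xor H ⇒ p xor H ⇒ p xor N ⇒ p xor p

Two distinct leftmost derivations for the same string.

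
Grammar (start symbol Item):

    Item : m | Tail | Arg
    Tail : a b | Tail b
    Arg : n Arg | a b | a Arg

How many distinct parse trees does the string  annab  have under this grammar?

Parse trees for annab:
  [Item [Arg a [Arg n [Arg n [Arg a b]]]]]

1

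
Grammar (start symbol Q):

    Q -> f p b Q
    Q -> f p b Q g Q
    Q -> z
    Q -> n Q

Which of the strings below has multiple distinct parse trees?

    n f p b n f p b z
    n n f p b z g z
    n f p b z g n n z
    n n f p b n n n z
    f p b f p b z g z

f p b f p b z g z

n f p b n f p b z: 1 tree
n n f p b z g z: 1 tree
n f p b z g n n z: 1 tree
n n f p b n n n z: 1 tree
f p b f p b z g z: 2 trees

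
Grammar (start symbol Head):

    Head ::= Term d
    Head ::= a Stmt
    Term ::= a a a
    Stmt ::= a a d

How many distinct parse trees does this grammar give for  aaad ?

Parse trees for aaad:
  [Head [Term a a a] d]
  [Head a [Stmt a a d]]

2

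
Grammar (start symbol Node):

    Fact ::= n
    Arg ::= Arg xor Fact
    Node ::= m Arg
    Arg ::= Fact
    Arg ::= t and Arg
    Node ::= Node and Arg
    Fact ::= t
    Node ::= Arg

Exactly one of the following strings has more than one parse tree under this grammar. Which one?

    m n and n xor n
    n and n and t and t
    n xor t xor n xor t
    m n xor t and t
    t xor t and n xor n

n and n and t and t

m n and n xor n: 1 tree
n and n and t and t: 2 trees
n xor t xor n xor t: 1 tree
m n xor t and t: 1 tree
t xor t and n xor n: 1 tree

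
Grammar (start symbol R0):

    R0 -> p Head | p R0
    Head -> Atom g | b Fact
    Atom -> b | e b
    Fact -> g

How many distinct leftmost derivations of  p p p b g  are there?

2

Parse trees for p p p b g:
  [R0 p [R0 p [R0 p [Head [Atom b] g]]]]
  [R0 p [R0 p [R0 p [Head b [Fact g]]]]]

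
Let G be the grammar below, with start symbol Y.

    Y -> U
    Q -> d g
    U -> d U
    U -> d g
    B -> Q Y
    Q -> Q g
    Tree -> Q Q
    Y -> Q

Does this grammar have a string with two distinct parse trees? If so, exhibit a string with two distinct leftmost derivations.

Ambiguous

Witness: d g

Derivation 1: Y ⇒ U ⇒ d g
Derivation 2: Y ⇒ Q ⇒ d g

Two distinct leftmost derivations for the same string.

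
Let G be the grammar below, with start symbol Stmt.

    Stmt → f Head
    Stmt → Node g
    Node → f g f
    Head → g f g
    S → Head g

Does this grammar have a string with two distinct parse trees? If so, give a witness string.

Witness: f g f g

Derivation 1: Stmt ⇒ f Head ⇒ f g f g
Derivation 2: Stmt ⇒ Node g ⇒ f g f g

Two distinct leftmost derivations for the same string.

Ambiguous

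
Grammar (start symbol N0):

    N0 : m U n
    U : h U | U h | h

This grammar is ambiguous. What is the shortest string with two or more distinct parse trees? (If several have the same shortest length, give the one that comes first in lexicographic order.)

length 3: no string has ≥2 trees
length 4: m h h n has 2 parse trees

Two derivations of m h h n:
  N0 ⇒ m U n ⇒ m h U n ⇒ m h h n
  N0 ⇒ m U n ⇒ m U h n ⇒ m h h n

m h h n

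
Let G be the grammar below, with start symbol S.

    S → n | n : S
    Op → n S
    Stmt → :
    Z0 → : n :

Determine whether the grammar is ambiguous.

Unambiguous

(Op, Stmt, Z0 are unreachable from S, so their rules don't affect L(S).) The reachable grammar is A → atom sep A | atom. Each atom is followed by either the separator (recurse) or end-of-string (stop) — no choice point.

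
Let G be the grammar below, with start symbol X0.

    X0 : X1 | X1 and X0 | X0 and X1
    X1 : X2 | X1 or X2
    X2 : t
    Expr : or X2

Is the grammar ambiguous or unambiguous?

Witness: t and t

Derivation 1: X0 ⇒ X1 and X0 ⇒ X2 and X0 ⇒ t and X0 ⇒ t and X1 ⇒ t and X2 ⇒ t and t
Derivation 2: X0 ⇒ X0 and X1 ⇒ X1 and X1 ⇒ X2 and X1 ⇒ t and X1 ⇒ t and X2 ⇒ t and t

Two distinct leftmost derivations for the same string.

Ambiguous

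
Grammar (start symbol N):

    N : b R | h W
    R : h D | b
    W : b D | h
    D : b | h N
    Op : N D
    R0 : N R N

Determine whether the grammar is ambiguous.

(Op, R0 are unreachable from N, so their rules don't affect L(N).) Restricted to the reachable nonterminals, every rule has the form A → t or A → t B, and no two rules for the same A share a first terminal. The grammar encodes a DFA — one run per string.

Unambiguous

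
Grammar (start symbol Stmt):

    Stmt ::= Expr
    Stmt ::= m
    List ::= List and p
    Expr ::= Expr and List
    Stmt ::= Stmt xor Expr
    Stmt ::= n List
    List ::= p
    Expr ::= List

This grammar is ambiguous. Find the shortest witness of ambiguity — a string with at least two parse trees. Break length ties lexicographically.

length 1: no string has ≥2 trees
length 2: no string has ≥2 trees
length 3: p and p has 2 parse trees

Two derivations of p and p:
  Stmt ⇒ Expr ⇒ Expr and List ⇒ List and List ⇒ p and List ⇒ p and p
  Stmt ⇒ Expr ⇒ List ⇒ List and p ⇒ p and p

p and p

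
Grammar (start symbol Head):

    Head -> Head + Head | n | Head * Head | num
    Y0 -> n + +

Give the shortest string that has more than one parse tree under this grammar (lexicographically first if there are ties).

n * n * n

length 1: no string has ≥2 trees
length 3: no string has ≥2 trees
length 5: n * n * n has 2 parse trees

Two derivations of n * n * n:
  Head ⇒ Head * Head ⇒ n * Head ⇒ n * Head * Head ⇒ n * n * Head ⇒ n * n * n
  Head ⇒ Head * Head ⇒ Head * Head * Head ⇒ n * Head * Head ⇒ n * n * Head ⇒ n * n * n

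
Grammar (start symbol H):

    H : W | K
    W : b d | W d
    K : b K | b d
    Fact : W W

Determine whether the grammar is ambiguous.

Witness: b d

Derivation 1: H ⇒ W ⇒ b d
Derivation 2: H ⇒ K ⇒ b d

Two distinct leftmost derivations for the same string.

Ambiguous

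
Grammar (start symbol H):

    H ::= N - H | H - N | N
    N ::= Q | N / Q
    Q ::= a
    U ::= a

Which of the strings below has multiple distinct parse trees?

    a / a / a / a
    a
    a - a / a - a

a - a / a - a

a / a / a / a: 1 tree
a: 1 tree
a - a / a - a: 4 trees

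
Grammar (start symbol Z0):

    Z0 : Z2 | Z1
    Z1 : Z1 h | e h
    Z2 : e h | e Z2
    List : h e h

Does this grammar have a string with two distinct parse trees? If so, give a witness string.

Ambiguous

Witness: e h

Derivation 1: Z0 ⇒ Z2 ⇒ e h
Derivation 2: Z0 ⇒ Z1 ⇒ e h

Two distinct leftmost derivations for the same string.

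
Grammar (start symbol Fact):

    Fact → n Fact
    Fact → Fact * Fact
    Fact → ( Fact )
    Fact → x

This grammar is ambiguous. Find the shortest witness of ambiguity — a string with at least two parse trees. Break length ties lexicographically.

length 1: no string has ≥2 trees
length 2: no string has ≥2 trees
length 3: no string has ≥2 trees
length 4: n x * x has 2 parse trees

Two derivations of n x * x:
  Fact ⇒ n Fact ⇒ n Fact * Fact ⇒ n x * Fact ⇒ n x * x
  Fact ⇒ Fact * Fact ⇒ n Fact * Fact ⇒ n x * Fact ⇒ n x * x

n x * x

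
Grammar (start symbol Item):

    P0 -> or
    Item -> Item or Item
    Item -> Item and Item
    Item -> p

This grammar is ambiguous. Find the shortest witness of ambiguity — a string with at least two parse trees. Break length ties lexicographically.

length 1: no string has ≥2 trees
length 3: no string has ≥2 trees
length 5: p and p and p has 2 parse trees

Two derivations of p and p and p:
  Item ⇒ Item and Item ⇒ Item and Item and Item ⇒ p and Item and Item ⇒ p and p and Item ⇒ p and p and p
  Item ⇒ Item and Item ⇒ p and Item ⇒ p and Item and Item ⇒ p and p and Item ⇒ p and p and p

p and p and p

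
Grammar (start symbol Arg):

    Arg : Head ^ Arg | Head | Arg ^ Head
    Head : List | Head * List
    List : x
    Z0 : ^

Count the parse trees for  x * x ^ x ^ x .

4

Parse trees for x * x ^ x ^ x:
  [Arg [Head [Head [List x]] * [List x]] ^ [Arg [Head [List x]] ^ [Arg [Head [List x]]]]]
  [Arg [Head [Head [List x]] * [List x]] ^ [Arg [Arg [Head [List x]]] ^ [Head [List x]]]]
  [Arg [Arg [Head [Head [List x]] * [List x]] ^ [Arg [Head [List x]]]] ^ [Head [List x]]]
  [Arg [Arg [Arg [Head [Head [List x]] * [List x]]] ^ [Head [List x]]] ^ [Head [List x]]]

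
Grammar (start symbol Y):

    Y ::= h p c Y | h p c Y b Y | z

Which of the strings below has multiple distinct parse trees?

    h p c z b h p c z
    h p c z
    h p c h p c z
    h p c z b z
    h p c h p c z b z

h p c z b h p c z: 1 tree
h p c z: 1 tree
h p c h p c z: 1 tree
h p c z b z: 1 tree
h p c h p c z b z: 2 trees

h p c h p c z b z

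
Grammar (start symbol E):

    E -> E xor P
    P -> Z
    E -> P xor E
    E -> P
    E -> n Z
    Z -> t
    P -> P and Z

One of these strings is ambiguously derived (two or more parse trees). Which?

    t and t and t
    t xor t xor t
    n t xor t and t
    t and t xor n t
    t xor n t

t xor t xor t

t and t and t: 1 tree
t xor t xor t: 4 trees
n t xor t and t: 1 tree
t and t xor n t: 1 tree
t xor n t: 1 tree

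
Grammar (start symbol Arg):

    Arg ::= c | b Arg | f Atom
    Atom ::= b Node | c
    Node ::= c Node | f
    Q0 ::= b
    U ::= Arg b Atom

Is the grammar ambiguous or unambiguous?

Unambiguous

(Q0, U are unreachable from Arg, so their rules don't affect L(Arg).) Each reachable nonterminal has at most one production per leading terminal, and all productions are right-linear; the derivation is determined token-by-token.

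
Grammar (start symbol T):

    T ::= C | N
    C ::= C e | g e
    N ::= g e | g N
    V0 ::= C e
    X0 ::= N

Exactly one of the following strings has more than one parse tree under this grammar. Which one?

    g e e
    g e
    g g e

g e

g e e: 1 tree
g e: 2 trees
g g e: 1 tree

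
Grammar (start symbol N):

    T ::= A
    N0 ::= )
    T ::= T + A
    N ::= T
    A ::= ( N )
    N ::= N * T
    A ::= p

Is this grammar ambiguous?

(N0 is unreachable from N, so its rules don't affect L(N).) N → N * T | T  ;  T → T + A | A  — a left-associative chain with A at the bottom. Each string factors uniquely by precedence.

Unambiguous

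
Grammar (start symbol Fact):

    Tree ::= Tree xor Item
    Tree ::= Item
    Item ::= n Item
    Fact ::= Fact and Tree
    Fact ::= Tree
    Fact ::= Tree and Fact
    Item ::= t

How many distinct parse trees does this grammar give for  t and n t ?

Parse trees for t and n t:
  [Fact [Fact [Tree [Item t]]] and [Tree [Item n [Item t]]]]
  [Fact [Tree [Item t]] and [Fact [Tree [Item n [Item t]]]]]

2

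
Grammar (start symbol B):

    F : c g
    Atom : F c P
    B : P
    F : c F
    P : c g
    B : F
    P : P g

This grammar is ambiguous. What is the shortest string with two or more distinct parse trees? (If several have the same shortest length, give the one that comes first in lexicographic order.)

length 2: c g has 2 parse trees

Two derivations of c g:
  B ⇒ P ⇒ c g
  B ⇒ F ⇒ c g

c g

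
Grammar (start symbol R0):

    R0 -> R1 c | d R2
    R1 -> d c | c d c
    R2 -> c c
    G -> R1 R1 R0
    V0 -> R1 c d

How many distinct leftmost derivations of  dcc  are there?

Parse trees for dcc:
  [R0 [R1 d c] c]
  [R0 d [R2 c c]]

2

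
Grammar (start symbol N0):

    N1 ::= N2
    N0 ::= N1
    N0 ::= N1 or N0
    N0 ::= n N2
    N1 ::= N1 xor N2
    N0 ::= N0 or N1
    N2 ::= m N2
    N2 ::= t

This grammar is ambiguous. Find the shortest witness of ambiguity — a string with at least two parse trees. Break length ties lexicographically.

length 1: no string has ≥2 trees
length 2: no string has ≥2 trees
length 3: t or t has 2 parse trees

Two derivations of t or t:
  N0 ⇒ N1 or N0 ⇒ N2 or N0 ⇒ t or N0 ⇒ t or N1 ⇒ t or N2 ⇒ t or t
  N0 ⇒ N0 or N1 ⇒ N1 or N1 ⇒ N2 or N1 ⇒ t or N1 ⇒ t or N2 ⇒ t or t

t or t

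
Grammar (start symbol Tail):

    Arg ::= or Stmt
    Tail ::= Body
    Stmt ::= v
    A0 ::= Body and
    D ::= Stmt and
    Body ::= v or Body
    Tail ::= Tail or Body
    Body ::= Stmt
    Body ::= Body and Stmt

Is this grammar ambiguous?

Witness: v or v

Derivation 1: Tail ⇒ Body ⇒ v or Body ⇒ v or Stmt ⇒ v or v
Derivation 2: Tail ⇒ Tail or Body ⇒ Body or Body ⇒ Stmt or Body ⇒ v or Body ⇒ v or Stmt ⇒ v or v

Two distinct leftmost derivations for the same string.

Ambiguous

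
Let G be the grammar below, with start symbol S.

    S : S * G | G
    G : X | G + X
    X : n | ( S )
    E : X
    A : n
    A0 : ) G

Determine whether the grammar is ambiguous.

Only S, G, X are reachable from S; ignoring the rest: The grammar is stratified — S handles '*' (left-recursive), G handles '+', X atoms. Each operator has a fixed associativity and precedence level, so every string has one parse.

Unambiguous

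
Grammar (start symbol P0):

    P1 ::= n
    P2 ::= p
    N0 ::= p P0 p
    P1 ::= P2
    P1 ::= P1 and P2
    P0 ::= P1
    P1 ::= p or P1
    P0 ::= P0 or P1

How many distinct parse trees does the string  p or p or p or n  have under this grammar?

8

Parse trees for p or p or p or n:
  [P0 [P1 p or [P1 p or [P1 p or [P1 n]]]]]
  [P0 [P0 [P1 [P2 p]]] or [P1 p or [P1 p or [P1 n]]]]
  [P0 [P0 [P1 p or [P1 [P2 p]]]] or [P1 p or [P1 n]]]
  [P0 [P0 [P0 [P1 [P2 p]]] or [P1 [P2 p]]] or [P1 p or [P1 n]]]
  [P0 [P0 [P1 p or [P1 p or [P1 [P2 p]]]]] or [P1 n]]
  [P0 [P0 [P0 [P1 [P2 p]]] or [P1 p or [P1 [P2 p]]]] or [P1 n]]
  [P0 [P0 [P0 [P1 p or [P1 [P2 p]]]] or [P1 [P2 p]]] or [P1 n]]
  [P0 [P0 [P0 [P0 [P1 [P2 p]]] or [P1 [P2 p]]] or [P1 [P2 p]]] or [P1 n]]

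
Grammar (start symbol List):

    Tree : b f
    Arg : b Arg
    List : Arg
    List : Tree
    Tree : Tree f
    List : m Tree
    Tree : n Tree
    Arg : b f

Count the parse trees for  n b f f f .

Parse trees for n b f f f:
  [List [Tree [Tree [Tree n [Tree b f]] f] f]]
  [List [Tree [Tree n [Tree [Tree b f] f]] f]]
  [List [Tree n [Tree [Tree [Tree b f] f] f]]]

3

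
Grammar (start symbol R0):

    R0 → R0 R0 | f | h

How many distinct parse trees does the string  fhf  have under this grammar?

2

Parse trees for fhf:
  [R0 [R0 f] [R0 [R0 h] [R0 f]]]
  [R0 [R0 [R0 f] [R0 h]] [R0 f]]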